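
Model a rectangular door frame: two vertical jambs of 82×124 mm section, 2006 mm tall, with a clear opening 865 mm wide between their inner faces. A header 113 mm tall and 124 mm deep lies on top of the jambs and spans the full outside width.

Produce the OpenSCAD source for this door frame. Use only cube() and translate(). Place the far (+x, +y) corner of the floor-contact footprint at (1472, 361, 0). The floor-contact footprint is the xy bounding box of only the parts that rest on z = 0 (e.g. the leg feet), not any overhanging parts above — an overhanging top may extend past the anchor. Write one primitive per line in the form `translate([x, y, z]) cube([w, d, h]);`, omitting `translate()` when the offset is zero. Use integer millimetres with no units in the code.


translate([443, 237, 0]) cube([82, 124, 2006]);
translate([1390, 237, 0]) cube([82, 124, 2006]);
translate([443, 237, 2006]) cube([1029, 124, 113]);


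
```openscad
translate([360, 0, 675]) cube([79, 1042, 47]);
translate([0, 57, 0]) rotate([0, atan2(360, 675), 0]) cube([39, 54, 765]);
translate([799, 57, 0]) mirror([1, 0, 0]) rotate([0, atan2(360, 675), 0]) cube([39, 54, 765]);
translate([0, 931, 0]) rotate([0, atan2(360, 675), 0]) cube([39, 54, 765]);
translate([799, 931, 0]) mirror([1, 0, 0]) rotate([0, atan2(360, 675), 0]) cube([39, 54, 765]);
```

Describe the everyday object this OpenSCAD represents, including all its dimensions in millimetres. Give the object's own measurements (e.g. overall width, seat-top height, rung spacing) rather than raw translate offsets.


A sawhorse. A 79×1042×47 mm beam (x, y, z) sits on two A-frame leg pairs. Each pair is two raked legs of 39×54 mm section (54 mm along y) splaying symmetrically in x. Each leg rises 675 mm vertically over 360 mm of horizontal reach and is 765 mm long along its own axis. Every leg's outer bottom edge rests on the floor and its outer top edge meets a bottom edge of the beam — the left legs (tilting toward +x) meet the beam's −x bottom edge, the right legs (their mirror images, tilting toward −x) meet its +x bottom edge — so the leg tops tuck under the beam, the beam's underside is 675 mm above the floor, and the feet are 799 mm apart outside-to-outside with the beam centred between them. The two leg pairs are set in 57 mm from either end of the beam.


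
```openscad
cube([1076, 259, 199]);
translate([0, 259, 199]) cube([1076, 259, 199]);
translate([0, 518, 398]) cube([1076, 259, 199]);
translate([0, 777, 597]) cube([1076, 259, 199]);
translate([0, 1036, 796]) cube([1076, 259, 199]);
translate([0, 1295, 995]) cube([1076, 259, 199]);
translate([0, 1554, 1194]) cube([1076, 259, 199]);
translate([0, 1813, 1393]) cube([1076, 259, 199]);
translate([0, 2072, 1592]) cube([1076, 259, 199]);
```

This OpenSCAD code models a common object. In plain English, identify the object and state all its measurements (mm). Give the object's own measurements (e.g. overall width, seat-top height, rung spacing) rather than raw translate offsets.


A straight staircase of 9 solid steps. Each step is 1076 mm wide (x), 259 mm deep (y, the going) and 199 mm tall (the rise). The first step rests on the floor; each subsequent step sits one going further in +y and one rise higher in +z, directly behind and above the previous step with no overlap.


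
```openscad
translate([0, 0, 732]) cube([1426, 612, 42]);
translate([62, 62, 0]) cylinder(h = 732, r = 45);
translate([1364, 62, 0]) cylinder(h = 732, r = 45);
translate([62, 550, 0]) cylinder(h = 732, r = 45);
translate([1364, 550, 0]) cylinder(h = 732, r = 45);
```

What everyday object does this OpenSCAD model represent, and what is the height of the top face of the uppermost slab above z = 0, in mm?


A table. The table height is 774 mm.

A 1426×612×42 slab sits at z = 732 on four Ø90 mm round legs — a table. The top surface is at 732 + 42 = 774 mm.


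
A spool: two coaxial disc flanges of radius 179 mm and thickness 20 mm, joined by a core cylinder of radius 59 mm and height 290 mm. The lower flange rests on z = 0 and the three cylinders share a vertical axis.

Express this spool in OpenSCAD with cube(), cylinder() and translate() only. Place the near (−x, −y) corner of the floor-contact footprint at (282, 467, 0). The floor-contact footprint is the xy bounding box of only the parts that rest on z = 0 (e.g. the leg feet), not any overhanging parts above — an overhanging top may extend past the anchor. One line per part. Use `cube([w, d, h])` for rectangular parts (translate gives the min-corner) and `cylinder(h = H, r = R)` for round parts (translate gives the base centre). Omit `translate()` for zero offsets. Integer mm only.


translate([461, 646, 0]) cylinder(h = 20, r = 179);
translate([461, 646, 20]) cylinder(h = 290, r = 59);
translate([461, 646, 310]) cylinder(h = 20, r = 179);


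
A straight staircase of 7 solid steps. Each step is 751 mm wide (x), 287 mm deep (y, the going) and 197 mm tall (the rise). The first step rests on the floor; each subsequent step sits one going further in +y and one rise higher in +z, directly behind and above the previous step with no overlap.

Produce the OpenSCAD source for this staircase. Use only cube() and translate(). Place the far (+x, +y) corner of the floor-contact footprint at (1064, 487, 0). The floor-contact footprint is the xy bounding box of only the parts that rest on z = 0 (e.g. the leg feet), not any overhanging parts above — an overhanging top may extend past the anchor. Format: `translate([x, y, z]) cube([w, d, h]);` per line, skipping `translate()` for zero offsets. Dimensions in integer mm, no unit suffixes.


translate([313, 200, 0]) cube([751, 287, 197]);
translate([313, 487, 197]) cube([751, 287, 197]);
translate([313, 774, 394]) cube([751, 287, 197]);
translate([313, 1061, 591]) cube([751, 287, 197]);
translate([313, 1348, 788]) cube([751, 287, 197]);
translate([313, 1635, 985]) cube([751, 287, 197]);
translate([313, 1922, 1182]) cube([751, 287, 197]);


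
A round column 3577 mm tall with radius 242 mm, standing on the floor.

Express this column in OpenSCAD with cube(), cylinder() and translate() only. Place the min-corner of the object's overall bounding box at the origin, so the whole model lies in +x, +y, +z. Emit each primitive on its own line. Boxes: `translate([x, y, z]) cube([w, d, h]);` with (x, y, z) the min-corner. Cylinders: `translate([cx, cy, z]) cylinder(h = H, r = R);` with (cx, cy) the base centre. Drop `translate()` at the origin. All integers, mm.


translate([242, 242, 0]) cylinder(h = 3577, r = 242);


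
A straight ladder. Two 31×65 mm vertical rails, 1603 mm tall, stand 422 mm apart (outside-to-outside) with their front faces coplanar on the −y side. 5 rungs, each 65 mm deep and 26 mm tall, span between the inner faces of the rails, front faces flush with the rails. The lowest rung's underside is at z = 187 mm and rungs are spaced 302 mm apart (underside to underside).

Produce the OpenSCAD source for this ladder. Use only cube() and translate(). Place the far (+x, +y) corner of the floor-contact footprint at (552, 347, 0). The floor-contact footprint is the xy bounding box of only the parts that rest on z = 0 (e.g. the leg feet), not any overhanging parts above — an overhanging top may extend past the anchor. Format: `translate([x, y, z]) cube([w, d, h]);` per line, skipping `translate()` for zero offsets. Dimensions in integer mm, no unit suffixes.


translate([130, 282, 0]) cube([31, 65, 1603]);
translate([521, 282, 0]) cube([31, 65, 1603]);
translate([161, 282, 187]) cube([360, 65, 26]);
translate([161, 282, 489]) cube([360, 65, 26]);
translate([161, 282, 791]) cube([360, 65, 26]);
translate([161, 282, 1093]) cube([360, 65, 26]);
translate([161, 282, 1395]) cube([360, 65, 26]);


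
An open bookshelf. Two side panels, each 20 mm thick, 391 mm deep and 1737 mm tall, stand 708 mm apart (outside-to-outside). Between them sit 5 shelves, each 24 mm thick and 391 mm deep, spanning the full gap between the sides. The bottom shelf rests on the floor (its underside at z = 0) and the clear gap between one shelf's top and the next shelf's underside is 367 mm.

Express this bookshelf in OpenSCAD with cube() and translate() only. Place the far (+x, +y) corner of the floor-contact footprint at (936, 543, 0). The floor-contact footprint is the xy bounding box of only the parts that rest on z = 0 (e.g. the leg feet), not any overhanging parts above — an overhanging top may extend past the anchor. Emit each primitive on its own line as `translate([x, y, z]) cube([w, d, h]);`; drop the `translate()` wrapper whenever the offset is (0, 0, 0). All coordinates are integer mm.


translate([228, 152, 0]) cube([20, 391, 1737]);
translate([916, 152, 0]) cube([20, 391, 1737]);
translate([248, 152, 0]) cube([668, 391, 24]);
translate([248, 152, 391]) cube([668, 391, 24]);
translate([248, 152, 782]) cube([668, 391, 24]);
translate([248, 152, 1173]) cube([668, 391, 24]);
translate([248, 152, 1564]) cube([668, 391, 24]);


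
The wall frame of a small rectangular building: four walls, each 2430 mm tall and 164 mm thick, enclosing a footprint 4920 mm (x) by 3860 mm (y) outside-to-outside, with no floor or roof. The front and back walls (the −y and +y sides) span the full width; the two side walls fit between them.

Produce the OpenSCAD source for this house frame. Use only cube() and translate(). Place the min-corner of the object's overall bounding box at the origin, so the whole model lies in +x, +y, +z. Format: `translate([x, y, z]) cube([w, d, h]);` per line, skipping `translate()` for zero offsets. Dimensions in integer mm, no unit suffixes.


cube([4920, 164, 2430]);
translate([0, 3696, 0]) cube([4920, 164, 2430]);
translate([0, 164, 0]) cube([164, 3532, 2430]);
translate([4756, 164, 0]) cube([164, 3532, 2430]);


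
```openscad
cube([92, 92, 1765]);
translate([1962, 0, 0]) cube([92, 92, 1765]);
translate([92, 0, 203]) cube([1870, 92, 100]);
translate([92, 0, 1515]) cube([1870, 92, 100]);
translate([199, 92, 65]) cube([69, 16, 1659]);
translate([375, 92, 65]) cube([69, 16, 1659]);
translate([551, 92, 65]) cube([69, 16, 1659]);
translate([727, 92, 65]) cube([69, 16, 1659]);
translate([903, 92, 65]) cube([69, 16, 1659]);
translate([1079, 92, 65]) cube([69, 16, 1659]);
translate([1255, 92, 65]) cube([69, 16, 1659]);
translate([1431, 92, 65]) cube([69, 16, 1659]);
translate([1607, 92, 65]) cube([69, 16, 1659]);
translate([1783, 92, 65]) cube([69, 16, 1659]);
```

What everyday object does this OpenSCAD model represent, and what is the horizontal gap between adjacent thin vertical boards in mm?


A fence section. The picket gap is 107 mm.

Two posts, two rails, 10 pickets — a fence section. Span 1870 mm holds 10 pickets of 69 mm with 11 equal gaps: ⌊(1870 − 10·69) / 11⌋ = 107 mm.


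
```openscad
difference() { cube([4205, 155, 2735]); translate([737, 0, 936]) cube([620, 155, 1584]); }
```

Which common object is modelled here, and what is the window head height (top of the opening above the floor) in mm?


A wall with a window opening. The window head height is 2520 mm.

A wall with a rectangular opening subtracted — a window. Sill at z = 936, opening 1584 mm tall, so the head is at 936 + 1584 = 2520 mm.


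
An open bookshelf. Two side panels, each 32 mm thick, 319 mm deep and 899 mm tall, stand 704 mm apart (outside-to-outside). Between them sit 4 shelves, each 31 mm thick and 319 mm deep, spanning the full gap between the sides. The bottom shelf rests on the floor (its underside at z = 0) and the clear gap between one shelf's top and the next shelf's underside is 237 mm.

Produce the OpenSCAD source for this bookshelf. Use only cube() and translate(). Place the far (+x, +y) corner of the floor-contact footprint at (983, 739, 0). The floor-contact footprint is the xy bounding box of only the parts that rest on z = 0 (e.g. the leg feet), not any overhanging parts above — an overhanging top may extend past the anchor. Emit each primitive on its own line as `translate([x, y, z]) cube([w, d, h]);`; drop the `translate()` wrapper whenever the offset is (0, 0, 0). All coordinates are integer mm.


translate([279, 420, 0]) cube([32, 319, 899]);
translate([951, 420, 0]) cube([32, 319, 899]);
translate([311, 420, 0]) cube([640, 319, 31]);
translate([311, 420, 268]) cube([640, 319, 31]);
translate([311, 420, 536]) cube([640, 319, 31]);
translate([311, 420, 804]) cube([640, 319, 31]);


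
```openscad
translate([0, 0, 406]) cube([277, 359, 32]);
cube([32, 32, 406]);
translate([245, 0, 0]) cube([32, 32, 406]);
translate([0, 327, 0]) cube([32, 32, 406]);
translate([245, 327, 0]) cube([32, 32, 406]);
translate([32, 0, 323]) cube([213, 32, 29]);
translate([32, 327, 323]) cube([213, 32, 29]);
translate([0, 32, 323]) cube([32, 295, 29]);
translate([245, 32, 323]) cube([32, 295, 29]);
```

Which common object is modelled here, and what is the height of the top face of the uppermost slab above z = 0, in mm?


A stool. The seat height is 438 mm.

A 277×359×32 slab at z = 406 on four corner posts — a stool. The seat top is 406 + 32 = 438 mm.


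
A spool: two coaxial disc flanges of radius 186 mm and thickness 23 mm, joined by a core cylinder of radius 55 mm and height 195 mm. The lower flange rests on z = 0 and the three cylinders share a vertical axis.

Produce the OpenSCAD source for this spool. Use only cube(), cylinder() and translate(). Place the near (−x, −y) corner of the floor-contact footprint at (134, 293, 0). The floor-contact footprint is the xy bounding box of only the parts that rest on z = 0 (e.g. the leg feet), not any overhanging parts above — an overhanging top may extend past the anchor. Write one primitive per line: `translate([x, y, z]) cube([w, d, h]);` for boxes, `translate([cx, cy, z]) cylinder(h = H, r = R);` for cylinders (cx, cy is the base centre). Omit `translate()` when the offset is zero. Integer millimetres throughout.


translate([320, 479, 0]) cylinder(h = 23, r = 186);
translate([320, 479, 23]) cylinder(h = 195, r = 55);
translate([320, 479, 218]) cylinder(h = 23, r = 186);


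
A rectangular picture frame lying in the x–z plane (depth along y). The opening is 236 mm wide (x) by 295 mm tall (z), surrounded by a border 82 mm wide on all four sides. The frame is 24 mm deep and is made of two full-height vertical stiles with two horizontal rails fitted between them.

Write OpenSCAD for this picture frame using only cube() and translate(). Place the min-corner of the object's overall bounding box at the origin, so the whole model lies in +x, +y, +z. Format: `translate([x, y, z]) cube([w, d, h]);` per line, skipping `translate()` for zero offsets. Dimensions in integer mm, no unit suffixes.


cube([82, 24, 459]);
translate([318, 0, 0]) cube([82, 24, 459]);
translate([82, 0, 0]) cube([236, 24, 82]);
translate([82, 0, 377]) cube([236, 24, 82]);


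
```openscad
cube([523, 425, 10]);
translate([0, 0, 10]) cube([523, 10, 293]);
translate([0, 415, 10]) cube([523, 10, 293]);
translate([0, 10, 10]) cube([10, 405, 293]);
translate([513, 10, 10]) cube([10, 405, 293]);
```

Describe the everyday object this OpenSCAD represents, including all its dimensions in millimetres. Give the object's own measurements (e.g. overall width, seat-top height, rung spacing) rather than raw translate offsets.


An open-topped rectangular box: outside dimensions 523×425×303 mm, with a uniform wall and base thickness of 10 mm. The base is a full 523×425 slab on the floor; four walls sit on top of the base. The front and back walls (the −y and +y sides) span the full width; the two side walls fit between them.


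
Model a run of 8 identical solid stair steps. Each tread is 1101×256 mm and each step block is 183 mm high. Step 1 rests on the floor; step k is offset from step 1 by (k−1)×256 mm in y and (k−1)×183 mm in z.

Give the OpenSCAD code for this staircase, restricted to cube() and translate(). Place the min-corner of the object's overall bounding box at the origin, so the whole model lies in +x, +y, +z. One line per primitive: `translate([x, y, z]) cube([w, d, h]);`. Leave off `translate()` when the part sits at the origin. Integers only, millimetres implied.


cube([1101, 256, 183]);
translate([0, 256, 183]) cube([1101, 256, 183]);
translate([0, 512, 366]) cube([1101, 256, 183]);
translate([0, 768, 549]) cube([1101, 256, 183]);
translate([0, 1024, 732]) cube([1101, 256, 183]);
translate([0, 1280, 915]) cube([1101, 256, 183]);
translate([0, 1536, 1098]) cube([1101, 256, 183]);
translate([0, 1792, 1281]) cube([1101, 256, 183]);


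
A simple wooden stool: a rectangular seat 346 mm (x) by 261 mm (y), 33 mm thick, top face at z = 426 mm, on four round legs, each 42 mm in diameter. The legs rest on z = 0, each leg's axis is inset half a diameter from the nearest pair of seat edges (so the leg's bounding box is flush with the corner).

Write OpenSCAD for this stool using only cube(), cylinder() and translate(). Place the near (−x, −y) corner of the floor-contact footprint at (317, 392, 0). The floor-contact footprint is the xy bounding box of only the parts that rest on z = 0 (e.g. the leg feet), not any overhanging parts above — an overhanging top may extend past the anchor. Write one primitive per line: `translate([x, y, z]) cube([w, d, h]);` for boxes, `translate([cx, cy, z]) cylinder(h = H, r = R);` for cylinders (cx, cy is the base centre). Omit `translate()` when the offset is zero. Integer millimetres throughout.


translate([317, 392, 393]) cube([346, 261, 33]);
translate([338, 413, 0]) cylinder(h = 393, r = 21);
translate([642, 413, 0]) cylinder(h = 393, r = 21);
translate([338, 632, 0]) cylinder(h = 393, r = 21);
translate([642, 632, 0]) cylinder(h = 393, r = 21);


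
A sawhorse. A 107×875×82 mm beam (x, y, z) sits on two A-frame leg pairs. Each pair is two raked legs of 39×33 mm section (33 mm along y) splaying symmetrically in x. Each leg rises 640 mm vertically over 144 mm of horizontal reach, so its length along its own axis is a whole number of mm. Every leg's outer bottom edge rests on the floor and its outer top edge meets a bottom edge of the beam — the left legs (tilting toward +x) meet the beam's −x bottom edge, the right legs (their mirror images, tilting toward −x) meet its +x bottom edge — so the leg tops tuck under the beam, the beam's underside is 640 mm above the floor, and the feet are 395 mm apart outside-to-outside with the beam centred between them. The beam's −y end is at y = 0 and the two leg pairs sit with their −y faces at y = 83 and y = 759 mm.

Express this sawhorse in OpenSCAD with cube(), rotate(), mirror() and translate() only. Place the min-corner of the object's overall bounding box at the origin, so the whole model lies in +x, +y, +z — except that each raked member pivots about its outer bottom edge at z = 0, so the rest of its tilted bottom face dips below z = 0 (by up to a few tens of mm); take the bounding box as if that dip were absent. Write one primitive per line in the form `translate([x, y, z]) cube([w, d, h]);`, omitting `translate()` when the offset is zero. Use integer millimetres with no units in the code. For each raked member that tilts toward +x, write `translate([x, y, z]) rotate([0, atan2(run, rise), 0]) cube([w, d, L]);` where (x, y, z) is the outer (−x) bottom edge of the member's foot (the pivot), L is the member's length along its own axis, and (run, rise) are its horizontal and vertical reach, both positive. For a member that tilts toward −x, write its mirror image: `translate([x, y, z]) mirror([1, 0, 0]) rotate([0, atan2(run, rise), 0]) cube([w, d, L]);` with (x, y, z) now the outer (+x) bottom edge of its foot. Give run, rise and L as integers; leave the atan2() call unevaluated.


translate([144, 0, 640]) cube([107, 875, 82]);
translate([0, 83, 0]) rotate([0, atan2(144, 640), 0]) cube([39, 33, 656]);
translate([395, 83, 0]) mirror([1, 0, 0]) rotate([0, atan2(144, 640), 0]) cube([39, 33, 656]);
translate([0, 759, 0]) rotate([0, atan2(144, 640), 0]) cube([39, 33, 656]);
translate([395, 759, 0]) mirror([1, 0, 0]) rotate([0, atan2(144, 640), 0]) cube([39, 33, 656]);


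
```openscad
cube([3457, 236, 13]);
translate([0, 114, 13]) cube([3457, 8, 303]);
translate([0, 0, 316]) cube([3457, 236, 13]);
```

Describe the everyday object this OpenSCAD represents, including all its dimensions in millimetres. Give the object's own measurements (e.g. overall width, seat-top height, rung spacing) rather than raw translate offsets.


An I-beam lying along x, 3457 mm long. Overall section height 329 mm. Two flanges 236 mm wide (y) and 13 mm thick, one on the floor and one at the top; a web 8 mm thick runs between them, centred on the flange width.


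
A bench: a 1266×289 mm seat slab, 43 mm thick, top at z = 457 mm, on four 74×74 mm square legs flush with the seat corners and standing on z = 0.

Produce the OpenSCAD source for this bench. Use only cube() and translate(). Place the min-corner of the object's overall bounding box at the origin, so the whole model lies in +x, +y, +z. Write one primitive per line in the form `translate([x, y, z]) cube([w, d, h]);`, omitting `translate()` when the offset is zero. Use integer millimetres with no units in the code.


translate([0, 0, 414]) cube([1266, 289, 43]);
cube([74, 74, 414]);
translate([0, 215, 0]) cube([74, 74, 414]);
translate([1192, 0, 0]) cube([74, 74, 414]);
translate([1192, 215, 0]) cube([74, 74, 414]);


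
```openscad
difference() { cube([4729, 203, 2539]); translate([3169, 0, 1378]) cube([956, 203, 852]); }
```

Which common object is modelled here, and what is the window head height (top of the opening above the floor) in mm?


A wall with a window opening. The window head height is 2230 mm.

A wall with a rectangular opening subtracted — a window. Sill at z = 1378, opening 852 mm tall, so the head is at 1378 + 852 = 2230 mm.


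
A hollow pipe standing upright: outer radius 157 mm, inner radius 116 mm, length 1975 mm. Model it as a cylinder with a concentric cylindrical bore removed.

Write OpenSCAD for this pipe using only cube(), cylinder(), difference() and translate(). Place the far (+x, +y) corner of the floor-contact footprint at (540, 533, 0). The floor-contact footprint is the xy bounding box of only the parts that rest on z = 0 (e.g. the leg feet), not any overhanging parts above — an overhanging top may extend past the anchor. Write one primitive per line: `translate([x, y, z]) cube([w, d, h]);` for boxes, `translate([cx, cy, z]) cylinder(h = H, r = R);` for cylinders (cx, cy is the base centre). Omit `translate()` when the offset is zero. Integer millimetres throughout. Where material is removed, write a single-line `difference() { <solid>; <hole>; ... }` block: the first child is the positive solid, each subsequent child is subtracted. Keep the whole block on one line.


difference() { translate([383, 376, 0]) cylinder(h = 1975, r = 157); translate([383, 376, 0]) cylinder(h = 1975, r = 116); }


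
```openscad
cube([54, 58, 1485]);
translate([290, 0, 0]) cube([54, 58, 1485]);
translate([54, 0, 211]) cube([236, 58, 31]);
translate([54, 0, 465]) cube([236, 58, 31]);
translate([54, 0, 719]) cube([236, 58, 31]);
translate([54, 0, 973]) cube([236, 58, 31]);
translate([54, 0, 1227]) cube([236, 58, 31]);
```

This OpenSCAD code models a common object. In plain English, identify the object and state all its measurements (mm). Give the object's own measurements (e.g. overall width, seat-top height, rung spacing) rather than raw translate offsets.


A straight ladder. Two 54×58 mm vertical rails, 1485 mm tall, stand 344 mm apart (outside-to-outside) with their front faces coplanar on the −y side. 5 rungs, each 58 mm deep and 31 mm tall, span between the inner faces of the rails, front faces flush with the rails. The lowest rung's underside is at z = 211 mm and rungs are spaced 254 mm apart (underside to underside).


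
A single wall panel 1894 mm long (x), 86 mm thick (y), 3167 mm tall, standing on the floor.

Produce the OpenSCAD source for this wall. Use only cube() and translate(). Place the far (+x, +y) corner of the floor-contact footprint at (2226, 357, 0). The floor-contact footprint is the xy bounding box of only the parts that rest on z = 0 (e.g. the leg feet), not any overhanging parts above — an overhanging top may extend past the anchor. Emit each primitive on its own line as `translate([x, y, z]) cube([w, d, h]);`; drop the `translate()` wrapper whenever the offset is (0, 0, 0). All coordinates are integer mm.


translate([332, 271, 0]) cube([1894, 86, 3167]);


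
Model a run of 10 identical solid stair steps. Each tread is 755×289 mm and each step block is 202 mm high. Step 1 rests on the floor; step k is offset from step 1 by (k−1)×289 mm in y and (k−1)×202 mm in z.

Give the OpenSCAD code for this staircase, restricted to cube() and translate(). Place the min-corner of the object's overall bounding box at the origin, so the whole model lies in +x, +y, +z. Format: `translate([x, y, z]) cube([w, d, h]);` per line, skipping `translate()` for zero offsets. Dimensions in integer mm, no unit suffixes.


cube([755, 289, 202]);
translate([0, 289, 202]) cube([755, 289, 202]);
translate([0, 578, 404]) cube([755, 289, 202]);
translate([0, 867, 606]) cube([755, 289, 202]);
translate([0, 1156, 808]) cube([755, 289, 202]);
translate([0, 1445, 1010]) cube([755, 289, 202]);
translate([0, 1734, 1212]) cube([755, 289, 202]);
translate([0, 2023, 1414]) cube([755, 289, 202]);
translate([0, 2312, 1616]) cube([755, 289, 202]);
translate([0, 2601, 1818]) cube([755, 289, 202]);


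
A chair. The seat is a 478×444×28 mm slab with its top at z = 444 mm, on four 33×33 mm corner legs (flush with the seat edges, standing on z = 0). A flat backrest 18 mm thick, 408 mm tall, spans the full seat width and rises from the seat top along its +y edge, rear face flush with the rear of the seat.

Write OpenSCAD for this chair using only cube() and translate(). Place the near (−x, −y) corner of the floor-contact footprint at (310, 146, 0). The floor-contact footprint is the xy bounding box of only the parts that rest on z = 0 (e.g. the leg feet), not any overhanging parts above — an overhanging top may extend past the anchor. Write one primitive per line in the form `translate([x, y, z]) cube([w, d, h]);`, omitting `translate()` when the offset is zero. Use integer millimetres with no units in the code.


translate([310, 146, 416]) cube([478, 444, 28]);
translate([310, 146, 0]) cube([33, 33, 416]);
translate([755, 146, 0]) cube([33, 33, 416]);
translate([310, 557, 0]) cube([33, 33, 416]);
translate([755, 557, 0]) cube([33, 33, 416]);
translate([310, 572, 444]) cube([478, 18, 408]);


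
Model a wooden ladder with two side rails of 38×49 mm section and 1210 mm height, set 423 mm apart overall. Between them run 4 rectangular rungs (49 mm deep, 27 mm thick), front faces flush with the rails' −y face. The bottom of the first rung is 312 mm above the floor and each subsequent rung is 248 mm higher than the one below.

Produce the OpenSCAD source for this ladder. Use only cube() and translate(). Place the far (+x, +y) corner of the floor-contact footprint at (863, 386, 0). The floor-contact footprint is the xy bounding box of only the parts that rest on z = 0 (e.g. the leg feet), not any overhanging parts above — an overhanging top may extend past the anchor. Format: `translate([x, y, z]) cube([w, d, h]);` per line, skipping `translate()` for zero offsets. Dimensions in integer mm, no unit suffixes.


translate([440, 337, 0]) cube([38, 49, 1210]);
translate([825, 337, 0]) cube([38, 49, 1210]);
translate([478, 337, 312]) cube([347, 49, 27]);
translate([478, 337, 560]) cube([347, 49, 27]);
translate([478, 337, 808]) cube([347, 49, 27]);
translate([478, 337, 1056]) cube([347, 49, 27]);


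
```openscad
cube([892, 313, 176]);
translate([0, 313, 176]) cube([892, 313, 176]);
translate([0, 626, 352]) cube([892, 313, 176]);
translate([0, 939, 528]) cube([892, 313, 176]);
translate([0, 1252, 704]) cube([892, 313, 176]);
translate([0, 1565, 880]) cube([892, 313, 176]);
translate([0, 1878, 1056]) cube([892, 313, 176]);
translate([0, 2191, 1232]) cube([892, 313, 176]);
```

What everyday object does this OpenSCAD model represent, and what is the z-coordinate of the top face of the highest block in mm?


A staircase. The total rise is 1408 mm.

8 identical blocks, each offset up and back from the previous — a staircase. Each step is 176 mm tall and there are 8 of them, so the total rise is 8 × 176 = 1408 mm.


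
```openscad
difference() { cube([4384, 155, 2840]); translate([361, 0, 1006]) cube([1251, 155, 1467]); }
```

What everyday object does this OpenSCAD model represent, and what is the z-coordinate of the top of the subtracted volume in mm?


A wall with a window opening. The window head height is 2473 mm.

A wall with a rectangular opening subtracted — a window. Sill at z = 1006, opening 1467 mm tall, so the head is at 1006 + 1467 = 2473 mm.


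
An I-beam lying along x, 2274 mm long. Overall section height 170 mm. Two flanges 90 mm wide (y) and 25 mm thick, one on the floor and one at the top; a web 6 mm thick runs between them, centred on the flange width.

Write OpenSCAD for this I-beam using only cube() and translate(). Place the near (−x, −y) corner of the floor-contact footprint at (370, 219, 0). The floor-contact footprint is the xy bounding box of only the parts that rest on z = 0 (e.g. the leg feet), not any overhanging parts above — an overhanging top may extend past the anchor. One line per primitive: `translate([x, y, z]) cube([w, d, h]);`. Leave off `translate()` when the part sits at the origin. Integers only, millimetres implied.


translate([370, 219, 0]) cube([2274, 90, 25]);
translate([370, 261, 25]) cube([2274, 6, 120]);
translate([370, 219, 145]) cube([2274, 90, 25]);


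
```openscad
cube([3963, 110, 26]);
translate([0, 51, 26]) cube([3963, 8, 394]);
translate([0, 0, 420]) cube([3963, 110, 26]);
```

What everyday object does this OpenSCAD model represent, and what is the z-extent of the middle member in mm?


An I-beam. The web height is 394 mm.

Two wide flanges with a thin centred web — an I-beam. Overall 446 mm minus two 26 mm flanges gives a web of 446 − 2·26 = 394 mm.


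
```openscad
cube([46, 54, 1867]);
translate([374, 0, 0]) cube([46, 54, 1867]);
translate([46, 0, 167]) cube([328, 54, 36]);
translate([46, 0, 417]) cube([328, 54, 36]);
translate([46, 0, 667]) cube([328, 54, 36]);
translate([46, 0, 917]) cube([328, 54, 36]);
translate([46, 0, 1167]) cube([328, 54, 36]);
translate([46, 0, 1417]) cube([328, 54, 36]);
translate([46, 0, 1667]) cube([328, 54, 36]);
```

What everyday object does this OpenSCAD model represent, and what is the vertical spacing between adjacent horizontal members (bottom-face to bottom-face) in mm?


A ladder. The rung spacing is 250 mm.

Two tall 46×54 posts with 7 short bars between them — a ladder. Adjacent rungs sit at z = 167 and z = 417, so the spacing is 417 − 167 = 250 mm.


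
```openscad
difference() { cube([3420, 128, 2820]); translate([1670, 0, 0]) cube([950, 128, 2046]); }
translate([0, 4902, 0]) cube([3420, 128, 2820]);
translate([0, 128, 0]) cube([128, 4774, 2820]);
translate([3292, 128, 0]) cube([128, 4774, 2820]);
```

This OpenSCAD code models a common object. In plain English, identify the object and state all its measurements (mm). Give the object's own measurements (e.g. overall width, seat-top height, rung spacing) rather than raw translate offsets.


A single room: four walls, each 2820 mm tall and 128 mm thick, enclosing an outside footprint 3420×5030 mm (x × y), no floor or roof. The front and back walls (−y and +y sides) run the full x-width; the side walls fit between their inner faces. A door opening 950 mm wide and 2046 mm tall is cut through the front wall from the floor up, its −x edge 1670 mm from the wall's −x end.


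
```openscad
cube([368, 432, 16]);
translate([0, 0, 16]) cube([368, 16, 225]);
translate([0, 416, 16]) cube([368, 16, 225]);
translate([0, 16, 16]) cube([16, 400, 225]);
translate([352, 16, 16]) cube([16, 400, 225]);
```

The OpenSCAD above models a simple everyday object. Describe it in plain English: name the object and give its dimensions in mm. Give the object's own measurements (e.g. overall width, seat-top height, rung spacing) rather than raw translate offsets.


An open-topped rectangular box: outside dimensions 368×432×241 mm, with a uniform wall and base thickness of 16 mm. The base is a full 368×432 slab on the floor; four walls sit on top of the base. The front and back walls (the −y and +y sides) span the full width; the two side walls fit between them.


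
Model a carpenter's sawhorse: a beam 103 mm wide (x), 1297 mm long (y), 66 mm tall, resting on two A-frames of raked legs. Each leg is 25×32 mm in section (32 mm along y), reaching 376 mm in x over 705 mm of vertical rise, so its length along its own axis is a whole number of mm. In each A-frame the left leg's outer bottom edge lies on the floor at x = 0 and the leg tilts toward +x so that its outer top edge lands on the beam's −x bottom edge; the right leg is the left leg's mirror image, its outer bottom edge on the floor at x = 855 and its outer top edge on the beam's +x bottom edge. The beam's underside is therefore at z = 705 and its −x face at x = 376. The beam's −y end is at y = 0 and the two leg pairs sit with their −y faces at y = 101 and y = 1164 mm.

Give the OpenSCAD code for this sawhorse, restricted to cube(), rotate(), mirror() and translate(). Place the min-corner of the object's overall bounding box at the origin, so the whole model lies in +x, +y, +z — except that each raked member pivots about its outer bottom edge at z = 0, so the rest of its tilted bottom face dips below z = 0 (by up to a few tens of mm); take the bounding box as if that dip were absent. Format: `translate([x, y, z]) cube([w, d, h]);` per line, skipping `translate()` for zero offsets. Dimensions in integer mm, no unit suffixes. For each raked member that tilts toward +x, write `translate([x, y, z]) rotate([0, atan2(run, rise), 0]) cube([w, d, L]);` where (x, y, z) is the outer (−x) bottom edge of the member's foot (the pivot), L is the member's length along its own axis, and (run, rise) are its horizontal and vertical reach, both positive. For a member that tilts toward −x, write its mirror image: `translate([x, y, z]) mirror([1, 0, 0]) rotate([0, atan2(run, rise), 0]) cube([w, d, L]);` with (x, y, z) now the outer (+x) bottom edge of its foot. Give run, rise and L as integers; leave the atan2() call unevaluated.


translate([376, 0, 705]) cube([103, 1297, 66]);
translate([0, 101, 0]) rotate([0, atan2(376, 705), 0]) cube([25, 32, 799]);
translate([855, 101, 0]) mirror([1, 0, 0]) rotate([0, atan2(376, 705), 0]) cube([25, 32, 799]);
translate([0, 1164, 0]) rotate([0, atan2(376, 705), 0]) cube([25, 32, 799]);
translate([855, 1164, 0]) mirror([1, 0, 0]) rotate([0, atan2(376, 705), 0]) cube([25, 32, 799]);


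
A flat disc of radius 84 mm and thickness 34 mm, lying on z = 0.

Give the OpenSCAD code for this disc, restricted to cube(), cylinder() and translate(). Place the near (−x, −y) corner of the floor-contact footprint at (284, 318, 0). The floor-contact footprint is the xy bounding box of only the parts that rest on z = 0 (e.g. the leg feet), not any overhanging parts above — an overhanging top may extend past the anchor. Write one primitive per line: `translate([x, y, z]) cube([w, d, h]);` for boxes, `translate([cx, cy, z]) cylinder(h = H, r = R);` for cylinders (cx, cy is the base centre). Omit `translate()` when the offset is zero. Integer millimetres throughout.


translate([368, 402, 0]) cylinder(h = 34, r = 84);


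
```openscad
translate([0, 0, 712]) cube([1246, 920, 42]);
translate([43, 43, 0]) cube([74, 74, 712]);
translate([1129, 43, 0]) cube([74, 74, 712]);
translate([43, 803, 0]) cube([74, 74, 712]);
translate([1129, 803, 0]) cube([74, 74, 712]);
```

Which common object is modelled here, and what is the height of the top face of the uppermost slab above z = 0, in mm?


A table. The table height is 754 mm.

A 1246×920×42 slab sits at z = 712 on four 74 mm square posts — a table. The top surface is at 712 + 42 = 754 mm.


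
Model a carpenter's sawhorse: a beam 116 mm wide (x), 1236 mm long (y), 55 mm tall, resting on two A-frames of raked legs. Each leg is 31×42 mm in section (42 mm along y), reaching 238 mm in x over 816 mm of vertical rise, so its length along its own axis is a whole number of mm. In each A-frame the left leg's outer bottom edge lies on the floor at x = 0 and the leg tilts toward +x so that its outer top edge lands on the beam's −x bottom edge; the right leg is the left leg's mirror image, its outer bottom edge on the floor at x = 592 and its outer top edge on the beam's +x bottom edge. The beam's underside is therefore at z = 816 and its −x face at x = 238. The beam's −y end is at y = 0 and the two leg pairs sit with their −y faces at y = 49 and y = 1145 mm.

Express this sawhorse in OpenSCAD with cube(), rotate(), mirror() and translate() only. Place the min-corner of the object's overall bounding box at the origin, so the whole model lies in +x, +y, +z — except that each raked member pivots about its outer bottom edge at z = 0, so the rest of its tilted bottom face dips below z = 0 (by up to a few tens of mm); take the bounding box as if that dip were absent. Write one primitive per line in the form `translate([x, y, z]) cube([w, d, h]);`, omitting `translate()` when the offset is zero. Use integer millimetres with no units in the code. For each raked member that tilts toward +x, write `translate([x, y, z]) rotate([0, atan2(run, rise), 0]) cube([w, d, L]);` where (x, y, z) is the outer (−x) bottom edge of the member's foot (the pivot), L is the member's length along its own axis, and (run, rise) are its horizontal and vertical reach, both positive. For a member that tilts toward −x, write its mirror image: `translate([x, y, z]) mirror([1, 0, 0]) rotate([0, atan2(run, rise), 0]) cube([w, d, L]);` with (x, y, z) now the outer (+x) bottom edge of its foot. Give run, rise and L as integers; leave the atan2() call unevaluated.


translate([238, 0, 816]) cube([116, 1236, 55]);
translate([0, 49, 0]) rotate([0, atan2(238, 816), 0]) cube([31, 42, 850]);
translate([592, 49, 0]) mirror([1, 0, 0]) rotate([0, atan2(238, 816), 0]) cube([31, 42, 850]);
translate([0, 1145, 0]) rotate([0, atan2(238, 816), 0]) cube([31, 42, 850]);
translate([592, 1145, 0]) mirror([1, 0, 0]) rotate([0, atan2(238, 816), 0]) cube([31, 42, 850]);


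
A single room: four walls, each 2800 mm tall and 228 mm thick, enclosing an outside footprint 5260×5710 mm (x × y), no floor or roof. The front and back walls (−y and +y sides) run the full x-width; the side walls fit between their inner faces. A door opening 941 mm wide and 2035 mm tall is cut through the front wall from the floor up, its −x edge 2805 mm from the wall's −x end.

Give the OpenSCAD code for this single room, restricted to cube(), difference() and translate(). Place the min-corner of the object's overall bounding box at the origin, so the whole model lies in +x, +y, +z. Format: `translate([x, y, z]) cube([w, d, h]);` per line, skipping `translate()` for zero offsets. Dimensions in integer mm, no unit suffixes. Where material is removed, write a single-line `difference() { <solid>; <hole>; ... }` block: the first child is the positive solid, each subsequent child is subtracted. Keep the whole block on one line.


difference() { cube([5260, 228, 2800]); translate([2805, 0, 0]) cube([941, 228, 2035]); }
translate([0, 5482, 0]) cube([5260, 228, 2800]);
translate([0, 228, 0]) cube([228, 5254, 2800]);
translate([5032, 228, 0]) cube([228, 5254, 2800]);


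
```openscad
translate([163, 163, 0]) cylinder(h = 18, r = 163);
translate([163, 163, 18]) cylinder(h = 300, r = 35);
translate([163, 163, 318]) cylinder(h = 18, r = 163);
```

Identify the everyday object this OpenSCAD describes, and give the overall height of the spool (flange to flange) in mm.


A spool. The overall height is 336 mm.

Three coaxial cylinders, large–small–large — a spool. Two 18 mm flanges and a 300 mm core give 18 + 300 + 18 = 336 mm.
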